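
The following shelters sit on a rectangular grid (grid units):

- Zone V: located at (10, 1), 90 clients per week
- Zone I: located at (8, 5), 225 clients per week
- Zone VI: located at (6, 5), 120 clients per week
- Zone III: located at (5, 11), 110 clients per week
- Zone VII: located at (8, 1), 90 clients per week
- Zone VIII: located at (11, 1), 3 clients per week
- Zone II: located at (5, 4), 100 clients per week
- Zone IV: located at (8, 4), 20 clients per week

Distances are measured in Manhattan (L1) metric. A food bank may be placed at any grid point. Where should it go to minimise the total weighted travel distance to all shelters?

Manhattan distance separates: Σwᵢ(|x−xᵢ|+|y−yᵢ|) = Σwᵢ|x−xᵢ| + Σwᵢ|y−yᵢ|, so x and y are optimised independently as 1-D weighted medians.
Total weight W = 758; half = 379.
x-coordinate, sorted with cumulative weight:
  x=5 (Zone III, w=110) cum 110
  x=5 (Zone II, w=100) cum 210
  x=6 (Zone VI, w=120) cum 330
  x=8 (Zone I, w=225) cum 555  ← median
  x=8 (Zone VII, w=90) cum 645
  x=8 (Zone IV, w=20) cum 665
  x=10 (Zone V, w=90) cum 755
  x=11 (Zone VIII, w=3) cum 758
⇒ x* = 8
y-coordinate, sorted with cumulative weight:
  y=1 (Zone V, w=90) cum 90
  y=1 (Zone VII, w=90) cum 180
  y=1 (Zone VIII, w=3) cum 183
  y=4 (Zone II, w=100) cum 283
  y=4 (Zone IV, w=20) cum 303
  y=5 (Zone I, w=225) cum 528  ← median
  y=5 (Zone VI, w=120) cum 648
  y=11 (Zone III, w=110) cum 758
⇒ y* = 5

(8, 5)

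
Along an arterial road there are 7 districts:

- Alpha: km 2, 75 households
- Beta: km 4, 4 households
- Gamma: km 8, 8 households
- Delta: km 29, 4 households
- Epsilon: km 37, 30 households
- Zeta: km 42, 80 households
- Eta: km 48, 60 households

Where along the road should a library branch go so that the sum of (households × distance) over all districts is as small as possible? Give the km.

x = 42

For a sum of weighted absolute distances on a line, the optimum is the weighted median (not the mean). Total weight W = 261; half-weight = 130.5.
Sort by position and accumulate weight:
  km 2 (Alpha, w=75) → cum 75
  km 4 (Beta, w=4) → cum 79
  km 8 (Gamma, w=8) → cum 87
  km 29 (Delta, w=4) → cum 91
  km 37 (Epsilon, w=30) → cum 121
  km 42 (Zeta, w=80) → cum 201  ≥ 130.5 → median here
  km 48 (Eta, w=60) → cum 261
Optimal location: km 42.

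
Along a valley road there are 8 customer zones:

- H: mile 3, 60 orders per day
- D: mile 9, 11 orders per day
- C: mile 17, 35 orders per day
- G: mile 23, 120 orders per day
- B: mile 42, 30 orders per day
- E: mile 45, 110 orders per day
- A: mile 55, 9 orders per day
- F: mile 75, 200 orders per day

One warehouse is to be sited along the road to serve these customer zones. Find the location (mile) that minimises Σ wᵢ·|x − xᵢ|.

For a sum of weighted absolute distances on a line, the optimum is the weighted median (not the mean). Total weight W = 575; half-weight = 287.5.
Sort by position and accumulate weight:
  mile 3 (H, w=60) → cum 60
  mile 9 (D, w=11) → cum 71
  mile 17 (C, w=35) → cum 106
  mile 23 (G, w=120) → cum 226
  mile 42 (B, w=30) → cum 256
  mile 45 (E, w=110) → cum 366  ≥ 287.5 → median here
  mile 55 (A, w=9) → cum 375
  mile 75 (F, w=200) → cum 575
Optimal location: mile 45.

x = 45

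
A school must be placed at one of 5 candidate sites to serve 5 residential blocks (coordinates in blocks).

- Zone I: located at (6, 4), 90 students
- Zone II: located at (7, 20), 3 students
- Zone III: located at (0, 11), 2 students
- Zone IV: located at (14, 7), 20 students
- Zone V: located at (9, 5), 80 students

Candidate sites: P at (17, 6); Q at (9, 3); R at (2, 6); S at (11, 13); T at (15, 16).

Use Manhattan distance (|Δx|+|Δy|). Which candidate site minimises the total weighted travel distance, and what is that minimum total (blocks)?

Total weighted distance at each candidate:
  P (17, 6): total = 2086
  Q (9, 3): total = 791
  R (2, 6): total = 1511
  S (11, 13): total = 2299
  T (15, 16): total = 3526
Minimum is at Q with total 791 blocks.

Q, total 791 blocks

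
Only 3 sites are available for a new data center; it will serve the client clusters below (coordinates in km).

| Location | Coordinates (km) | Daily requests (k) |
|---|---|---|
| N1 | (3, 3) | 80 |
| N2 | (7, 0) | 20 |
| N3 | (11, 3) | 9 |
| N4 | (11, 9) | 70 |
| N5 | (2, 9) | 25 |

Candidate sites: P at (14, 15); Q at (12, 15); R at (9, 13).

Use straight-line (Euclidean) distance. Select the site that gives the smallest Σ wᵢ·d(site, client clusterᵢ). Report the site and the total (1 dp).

R, total 1802.4 km

Total weighted distance at each candidate:
  P (14, 15): total = 2549.7
  Q (12, 15): total = 2341.9
  R (9, 13): total = 1802.4
Minimum is at R with total 1802.4 km.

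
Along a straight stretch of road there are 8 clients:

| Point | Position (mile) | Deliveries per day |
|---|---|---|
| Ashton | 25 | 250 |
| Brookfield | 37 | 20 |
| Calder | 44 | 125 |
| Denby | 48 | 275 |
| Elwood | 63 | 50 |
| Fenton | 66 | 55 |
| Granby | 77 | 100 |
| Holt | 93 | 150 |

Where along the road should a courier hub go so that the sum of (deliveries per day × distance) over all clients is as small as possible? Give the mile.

For a sum of weighted absolute distances on a line, the optimum is the weighted median (not the mean). Total weight W = 1025; half-weight = 512.5.
Sort by position and accumulate weight:
  mile 25 (Ashton, w=250) → cum 250
  mile 37 (Brookfield, w=20) → cum 270
  mile 44 (Calder, w=125) → cum 395
  mile 48 (Denby, w=275) → cum 670  ≥ 512.5 → median here
  mile 63 (Elwood, w=50) → cum 720
  mile 66 (Fenton, w=55) → cum 775
  mile 77 (Granby, w=100) → cum 875
  mile 93 (Holt, w=150) → cum 1025
Optimal location: mile 48.

x = 48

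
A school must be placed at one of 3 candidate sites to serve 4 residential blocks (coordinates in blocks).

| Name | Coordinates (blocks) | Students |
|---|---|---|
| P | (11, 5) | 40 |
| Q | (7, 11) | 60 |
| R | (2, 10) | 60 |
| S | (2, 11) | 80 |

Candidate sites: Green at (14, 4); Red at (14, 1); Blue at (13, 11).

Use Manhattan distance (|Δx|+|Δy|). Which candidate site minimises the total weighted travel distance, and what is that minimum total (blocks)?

Total weighted distance at each candidate:
  Green (14, 4): total = 3600
  Red (14, 1): total = 4320
  Blue (13, 11): total = 2280
Minimum is at Blue with total 2280 blocks.

Blue, total 2280 blocks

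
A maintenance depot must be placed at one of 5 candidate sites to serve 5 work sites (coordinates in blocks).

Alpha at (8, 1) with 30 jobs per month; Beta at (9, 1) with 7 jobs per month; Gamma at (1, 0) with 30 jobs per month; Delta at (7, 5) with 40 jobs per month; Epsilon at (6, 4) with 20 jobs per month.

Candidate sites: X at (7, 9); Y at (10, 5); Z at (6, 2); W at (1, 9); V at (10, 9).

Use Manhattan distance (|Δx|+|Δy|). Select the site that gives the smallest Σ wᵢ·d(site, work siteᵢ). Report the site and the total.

Total weighted distance at each candidate:
  X (7, 9): total = 1070
  Y (10, 5): total = 855
  Z (6, 2): total = 528
  W (1, 9): total = 1432
  V (10, 9): total = 1363
Minimum is at Z with total 528 blocks.

Z, total 528 blocks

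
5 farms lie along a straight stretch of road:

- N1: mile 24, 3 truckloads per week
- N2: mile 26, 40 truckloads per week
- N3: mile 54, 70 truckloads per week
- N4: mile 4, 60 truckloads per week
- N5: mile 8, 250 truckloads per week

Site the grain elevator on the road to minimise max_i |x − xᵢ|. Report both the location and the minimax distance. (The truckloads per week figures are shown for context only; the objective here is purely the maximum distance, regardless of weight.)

location 29, max distance 25

The 1-center on a line is the midpoint of the two extreme points: leftmost at 4, rightmost at 54.
Optimal location = (4 + 54)/2 = 29; maximum distance = (54 − 4)/2 = 25.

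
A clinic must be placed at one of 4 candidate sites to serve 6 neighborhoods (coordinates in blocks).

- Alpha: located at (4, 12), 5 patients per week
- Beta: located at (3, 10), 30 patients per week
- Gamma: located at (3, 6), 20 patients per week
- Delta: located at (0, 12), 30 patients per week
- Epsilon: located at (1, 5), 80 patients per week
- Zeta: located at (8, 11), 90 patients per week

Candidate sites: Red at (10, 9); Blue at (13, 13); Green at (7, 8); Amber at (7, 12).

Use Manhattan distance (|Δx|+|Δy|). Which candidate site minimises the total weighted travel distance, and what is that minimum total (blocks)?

Total weighted distance at each candidate:
  Red (10, 9): total = 2275
  Blue (13, 13): total = 3430
  Green (7, 8): total = 1745
  Amber (7, 12): total = 1825
Minimum is at Green with total 1745 blocks.

Green, total 1745 blocks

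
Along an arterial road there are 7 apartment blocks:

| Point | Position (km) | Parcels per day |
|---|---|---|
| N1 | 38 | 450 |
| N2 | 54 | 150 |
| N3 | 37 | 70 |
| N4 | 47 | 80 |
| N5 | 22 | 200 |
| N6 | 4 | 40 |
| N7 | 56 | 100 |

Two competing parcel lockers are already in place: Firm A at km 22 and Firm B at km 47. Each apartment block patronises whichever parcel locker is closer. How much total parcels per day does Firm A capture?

The indifferent point is the midpoint (22+47)/2 = 34.5; apartment blocks left of it (closer to Firm A at 22) go to Firm A, those right go to Firm B.
  N6 at 4 (w=40) → Firm A
  N5 at 22 (w=200) → Firm A
  N3 at 37 (w=70) → Firm B
  N1 at 38 (w=450) → Firm B
  N4 at 47 (w=80) → Firm B
  N2 at 54 (w=150) → Firm B
  N7 at 56 (w=100) → Firm B
Firm A captures 240; Firm B captures 850.

240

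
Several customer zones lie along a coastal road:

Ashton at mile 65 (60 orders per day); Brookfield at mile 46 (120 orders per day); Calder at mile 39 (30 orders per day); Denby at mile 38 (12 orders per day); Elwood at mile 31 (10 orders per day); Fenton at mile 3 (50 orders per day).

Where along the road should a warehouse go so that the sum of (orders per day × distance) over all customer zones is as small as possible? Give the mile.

For a sum of weighted absolute distances on a line, the optimum is the weighted median (not the mean). Total weight W = 282; half-weight = 141.
Sort by position and accumulate weight:
  mile 3 (Fenton, w=50) → cum 50
  mile 31 (Elwood, w=10) → cum 60
  mile 38 (Denby, w=12) → cum 72
  mile 39 (Calder, w=30) → cum 102
  mile 46 (Brookfield, w=120) → cum 222  ≥ 141 → median here
  mile 65 (Ashton, w=60) → cum 282
Optimal location: mile 46.

x = 46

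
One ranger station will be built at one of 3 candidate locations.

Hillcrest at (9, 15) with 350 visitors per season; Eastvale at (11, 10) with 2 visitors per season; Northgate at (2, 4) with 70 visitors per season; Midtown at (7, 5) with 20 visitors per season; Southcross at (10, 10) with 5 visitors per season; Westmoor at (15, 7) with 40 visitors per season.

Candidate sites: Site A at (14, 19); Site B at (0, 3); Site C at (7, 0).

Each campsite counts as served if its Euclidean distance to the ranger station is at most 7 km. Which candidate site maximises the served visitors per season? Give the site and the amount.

Site A, covering 350

Coverage radius r = 7 km; a point is covered iff (Δx)²+(Δy)² ≤ 7² = 49.
  Site A (14, 19): covers {Hillcrest} → 350
  Site B (0, 3): covers {Northgate} → 70
  Site C (7, 0): covers {Northgate, Midtown} → 90
Maximum coverage at Site A: 350 visitors per season.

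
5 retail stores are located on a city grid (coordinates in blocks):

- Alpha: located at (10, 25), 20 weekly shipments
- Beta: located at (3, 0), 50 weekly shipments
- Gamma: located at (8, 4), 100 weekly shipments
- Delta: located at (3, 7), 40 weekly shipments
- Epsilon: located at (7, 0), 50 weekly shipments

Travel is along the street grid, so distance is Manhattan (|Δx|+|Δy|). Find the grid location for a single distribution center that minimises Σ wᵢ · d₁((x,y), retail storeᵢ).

Manhattan distance separates: Σwᵢ(|x−xᵢ|+|y−yᵢ|) = Σwᵢ|x−xᵢ| + Σwᵢ|y−yᵢ|, so x and y are optimised independently as 1-D weighted medians.
Total weight W = 260; half = 130.
x-coordinate, sorted with cumulative weight:
  x=3 (Beta, w=50) cum 50
  x=3 (Delta, w=40) cum 90
  x=7 (Epsilon, w=50) cum 140  ← median
  x=8 (Gamma, w=100) cum 240
  x=10 (Alpha, w=20) cum 260
⇒ x* = 7
y-coordinate, sorted with cumulative weight:
  y=0 (Beta, w=50) cum 50
  y=0 (Epsilon, w=50) cum 100
  y=4 (Gamma, w=100) cum 200  ← median
  y=7 (Delta, w=40) cum 240
  y=25 (Alpha, w=20) cum 260
⇒ y* = 4

(7, 4)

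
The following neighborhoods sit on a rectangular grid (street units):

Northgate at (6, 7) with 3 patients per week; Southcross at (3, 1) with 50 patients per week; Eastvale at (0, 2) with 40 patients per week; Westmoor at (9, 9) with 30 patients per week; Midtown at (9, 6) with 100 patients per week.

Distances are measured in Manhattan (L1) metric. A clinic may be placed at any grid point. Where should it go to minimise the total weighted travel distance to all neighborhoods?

(9, 6)

Manhattan distance separates: Σwᵢ(|x−xᵢ|+|y−yᵢ|) = Σwᵢ|x−xᵢ| + Σwᵢ|y−yᵢ|, so x and y are optimised independently as 1-D weighted medians.
Total weight W = 223; half = 111.5.
x-coordinate, sorted with cumulative weight:
  x=0 (Eastvale, w=40) cum 40
  x=3 (Southcross, w=50) cum 90
  x=6 (Northgate, w=3) cum 93
  x=9 (Westmoor, w=30) cum 123  ← median
  x=9 (Midtown, w=100) cum 223
⇒ x* = 9
y-coordinate, sorted with cumulative weight:
  y=1 (Southcross, w=50) cum 50
  y=2 (Eastvale, w=40) cum 90
  y=6 (Midtown, w=100) cum 190  ← median
  y=7 (Northgate, w=3) cum 193
  y=9 (Westmoor, w=30) cum 223
⇒ y* = 6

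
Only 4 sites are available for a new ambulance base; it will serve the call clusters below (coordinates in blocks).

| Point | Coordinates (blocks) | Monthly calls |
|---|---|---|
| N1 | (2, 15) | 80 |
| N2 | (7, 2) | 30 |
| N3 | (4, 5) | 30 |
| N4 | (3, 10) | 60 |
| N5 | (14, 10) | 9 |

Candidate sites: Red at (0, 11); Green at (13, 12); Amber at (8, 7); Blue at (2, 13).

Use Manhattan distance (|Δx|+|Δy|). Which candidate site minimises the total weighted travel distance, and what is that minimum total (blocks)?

Total weighted distance at each candidate:
  Red (0, 11): total = 1635
  Green (13, 12): total = 2827
  Amber (8, 7): total = 2041
  Blue (2, 13): total = 1315
Minimum is at Blue with total 1315 blocks.

Blue, total 1315 blocks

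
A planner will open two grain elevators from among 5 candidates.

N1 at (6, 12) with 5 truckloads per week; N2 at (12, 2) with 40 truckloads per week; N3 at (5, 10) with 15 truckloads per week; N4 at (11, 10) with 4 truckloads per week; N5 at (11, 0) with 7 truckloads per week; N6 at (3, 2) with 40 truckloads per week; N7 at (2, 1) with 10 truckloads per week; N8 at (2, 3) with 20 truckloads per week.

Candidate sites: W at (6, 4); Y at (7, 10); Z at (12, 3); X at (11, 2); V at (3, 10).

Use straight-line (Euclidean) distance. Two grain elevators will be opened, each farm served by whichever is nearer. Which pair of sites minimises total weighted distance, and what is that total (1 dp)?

Evaluate every pair (each demand assigned to the nearer of the two):
  {W, X}: total = 493.2
  {W, Z}: total = 498.3
  {W, Y}: total = 631.7
  {W, V}: total = 653.8
  {X, V}: total = 686.0
  {Z, V}: total = 690.4
  {Y, X}: total = 693.8
  {Y, Z}: total = 751.1
  {Z, X}: total = 876.5
  {Y, V}: total = 1061.9
Best pair: {W, X} with total 493.2.

{W, X}, total 493.2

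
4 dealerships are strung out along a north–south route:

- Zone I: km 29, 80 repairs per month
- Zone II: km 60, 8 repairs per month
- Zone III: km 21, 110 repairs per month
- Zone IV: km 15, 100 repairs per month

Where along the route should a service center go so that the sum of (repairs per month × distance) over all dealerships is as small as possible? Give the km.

x = 21

For a sum of weighted absolute distances on a line, the optimum is the weighted median (not the mean). Total weight W = 298; half-weight = 149.
Sort by position and accumulate weight:
  km 15 (Zone IV, w=100) → cum 100
  km 21 (Zone III, w=110) → cum 210  ≥ 149 → median here
  km 29 (Zone I, w=80) → cum 290
  km 60 (Zone II, w=8) → cum 298
Optimal location: km 21.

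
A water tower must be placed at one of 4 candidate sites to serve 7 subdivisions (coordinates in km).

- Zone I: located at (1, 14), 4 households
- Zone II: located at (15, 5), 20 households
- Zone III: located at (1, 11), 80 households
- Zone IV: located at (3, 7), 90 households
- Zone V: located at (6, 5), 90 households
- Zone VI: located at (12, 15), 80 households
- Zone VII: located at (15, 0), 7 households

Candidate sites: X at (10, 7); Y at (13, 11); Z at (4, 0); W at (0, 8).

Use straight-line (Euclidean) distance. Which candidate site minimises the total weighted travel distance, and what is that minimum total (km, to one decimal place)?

Total weighted distance at each candidate:
  X (10, 7): total = 2693.6
  Y (13, 11): total = 3343.2
  Z (4, 0): total = 3769.1
  W (0, 8): total = 2702.0
Minimum is at X with total 2693.6 km.

X, total 2693.6 km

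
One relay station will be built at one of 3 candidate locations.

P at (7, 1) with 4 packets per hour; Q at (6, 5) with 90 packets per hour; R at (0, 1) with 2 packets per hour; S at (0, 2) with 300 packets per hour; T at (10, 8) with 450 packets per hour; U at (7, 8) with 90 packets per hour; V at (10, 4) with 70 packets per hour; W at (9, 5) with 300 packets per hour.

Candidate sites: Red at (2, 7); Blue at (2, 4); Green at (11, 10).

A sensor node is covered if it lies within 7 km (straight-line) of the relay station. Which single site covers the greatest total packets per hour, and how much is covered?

Coverage radius r = 7 km; a point is covered iff (Δx)²+(Δy)² ≤ 7² = 49.
  Red (2, 7): covers {Q, R, S, U} → 482
  Blue (2, 4): covers {P, Q, R, S, U} → 486
  Green (11, 10): covers {T, U, V, W} → 910
Maximum coverage at Green: 910 packets per hour.

Green, covering 910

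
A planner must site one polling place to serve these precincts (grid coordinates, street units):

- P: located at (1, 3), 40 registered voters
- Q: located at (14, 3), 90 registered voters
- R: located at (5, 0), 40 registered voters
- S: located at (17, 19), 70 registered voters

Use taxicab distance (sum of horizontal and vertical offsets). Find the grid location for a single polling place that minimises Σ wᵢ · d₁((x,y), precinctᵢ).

(14, 3)

Manhattan distance separates: Σwᵢ(|x−xᵢ|+|y−yᵢ|) = Σwᵢ|x−xᵢ| + Σwᵢ|y−yᵢ|, so x and y are optimised independently as 1-D weighted medians.
Total weight W = 240; half = 120.
x-coordinate, sorted with cumulative weight:
  x=1 (P, w=40) cum 40
  x=5 (R, w=40) cum 80
  x=14 (Q, w=90) cum 170  ← median
  x=17 (S, w=70) cum 240
⇒ x* = 14
y-coordinate, sorted with cumulative weight:
  y=0 (R, w=40) cum 40
  y=3 (P, w=40) cum 80
  y=3 (Q, w=90) cum 170  ← median
  y=19 (S, w=70) cum 240
⇒ y* = 3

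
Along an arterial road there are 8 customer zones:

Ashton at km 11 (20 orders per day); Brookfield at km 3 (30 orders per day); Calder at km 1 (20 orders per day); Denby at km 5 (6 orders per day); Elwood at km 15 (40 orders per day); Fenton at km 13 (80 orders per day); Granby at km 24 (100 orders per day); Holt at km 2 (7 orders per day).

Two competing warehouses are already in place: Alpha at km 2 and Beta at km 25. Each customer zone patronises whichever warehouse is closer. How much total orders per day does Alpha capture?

The indifferent point is the midpoint (2+25)/2 = 13.5; customer zones left of it (closer to Alpha at 2) go to Alpha, those right go to Beta.
  Calder at 1 (w=20) → Alpha
  Holt at 2 (w=7) → Alpha
  Brookfield at 3 (w=30) → Alpha
  Denby at 5 (w=6) → Alpha
  Ashton at 11 (w=20) → Alpha
  Fenton at 13 (w=80) → Alpha
  Elwood at 15 (w=40) → Beta
  Granby at 24 (w=100) → Beta
Alpha captures 163; Beta captures 140.

163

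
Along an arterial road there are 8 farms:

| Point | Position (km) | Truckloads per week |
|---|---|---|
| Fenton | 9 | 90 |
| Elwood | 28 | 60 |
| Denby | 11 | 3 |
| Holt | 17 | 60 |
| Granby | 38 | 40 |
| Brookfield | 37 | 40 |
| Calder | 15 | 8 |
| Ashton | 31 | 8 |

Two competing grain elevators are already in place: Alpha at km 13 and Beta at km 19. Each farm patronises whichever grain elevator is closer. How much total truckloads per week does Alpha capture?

The indifferent point is the midpoint (13+19)/2 = 16; farms left of it (closer to Alpha at 13) go to Alpha, those right go to Beta.
  Fenton at 9 (w=90) → Alpha
  Denby at 11 (w=3) → Alpha
  Calder at 15 (w=8) → Alpha
  Holt at 17 (w=60) → Beta
  Elwood at 28 (w=60) → Beta
  Ashton at 31 (w=8) → Beta
  Brookfield at 37 (w=40) → Beta
  Granby at 38 (w=40) → Beta
Alpha captures 101; Beta captures 208.

101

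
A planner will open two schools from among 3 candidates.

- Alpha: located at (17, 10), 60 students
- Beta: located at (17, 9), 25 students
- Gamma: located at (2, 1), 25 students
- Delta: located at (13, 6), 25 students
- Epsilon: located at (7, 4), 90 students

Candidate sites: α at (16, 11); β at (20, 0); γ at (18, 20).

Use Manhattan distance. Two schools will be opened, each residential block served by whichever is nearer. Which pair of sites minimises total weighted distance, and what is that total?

{α, β}, total 2310

Evaluate every pair (each demand assigned to the nearer of the two):
  {α, β}: total = 2310
  {α, γ}: total = 2435
  {β, γ}: total = 3290
Best pair: {α, β} with total 2310.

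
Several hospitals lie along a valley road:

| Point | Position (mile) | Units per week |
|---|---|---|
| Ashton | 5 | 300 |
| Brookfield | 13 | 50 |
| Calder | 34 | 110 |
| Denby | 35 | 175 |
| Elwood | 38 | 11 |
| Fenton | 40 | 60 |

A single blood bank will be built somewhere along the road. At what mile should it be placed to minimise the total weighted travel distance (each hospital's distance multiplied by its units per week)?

x = 34

For a sum of weighted absolute distances on a line, the optimum is the weighted median (not the mean). Total weight W = 706; half-weight = 353.
Sort by position and accumulate weight:
  mile 5 (Ashton, w=300) → cum 300
  mile 13 (Brookfield, w=50) → cum 350
  mile 34 (Calder, w=110) → cum 460  ≥ 353 → median here
  mile 35 (Denby, w=175) → cum 635
  mile 38 (Elwood, w=11) → cum 646
  mile 40 (Fenton, w=60) → cum 706
Optimal location: mile 34.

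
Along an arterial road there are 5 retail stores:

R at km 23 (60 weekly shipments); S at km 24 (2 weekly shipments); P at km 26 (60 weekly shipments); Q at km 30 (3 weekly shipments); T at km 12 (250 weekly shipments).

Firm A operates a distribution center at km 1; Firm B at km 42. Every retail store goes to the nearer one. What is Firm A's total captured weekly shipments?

The indifferent point is the midpoint (1+42)/2 = 21.5; retail stores left of it (closer to Firm A at 1) go to Firm A, those right go to Firm B.
  T at 12 (w=250) → Firm A
  R at 23 (w=60) → Firm B
  S at 24 (w=2) → Firm B
  P at 26 (w=60) → Firm B
  Q at 30 (w=3) → Firm B
Firm A captures 250; Firm B captures 125.

250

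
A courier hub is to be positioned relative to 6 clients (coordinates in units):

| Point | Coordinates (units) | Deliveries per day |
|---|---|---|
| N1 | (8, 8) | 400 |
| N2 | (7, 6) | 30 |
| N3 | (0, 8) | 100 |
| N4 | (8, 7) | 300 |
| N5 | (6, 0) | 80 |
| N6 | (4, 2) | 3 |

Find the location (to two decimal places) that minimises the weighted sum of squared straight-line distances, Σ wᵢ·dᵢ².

The minimiser of Σwᵢ‖p−pᵢ‖² is the weighted centroid p* = (Σwᵢpᵢ)/(Σwᵢ).
Σwᵢ = 913.
Σwᵢxᵢ = 400·8 + 30·7 + 100·0 + 300·8 + 80·6 + 3·4 = 6302.
Σwᵢyᵢ = 400·8 + 30·6 + 100·8 + 300·7 + 80·0 + 3·2 = 6286.
x* = 6302/913 = 6.90, y* = 6286/913 = 6.88.

(6.90, 6.88)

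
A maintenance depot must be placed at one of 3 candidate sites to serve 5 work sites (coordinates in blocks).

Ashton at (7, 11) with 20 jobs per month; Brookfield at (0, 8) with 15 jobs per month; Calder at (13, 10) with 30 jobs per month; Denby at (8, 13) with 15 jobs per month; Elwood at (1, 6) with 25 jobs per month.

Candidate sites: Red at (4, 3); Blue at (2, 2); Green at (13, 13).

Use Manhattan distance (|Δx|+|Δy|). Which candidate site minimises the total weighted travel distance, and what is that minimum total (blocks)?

Total weighted distance at each candidate:
  Red (4, 3): total = 1195
  Blue (2, 2): total = 1350
  Green (13, 13): total = 1070
Minimum is at Green with total 1070 blocks.

Green, total 1070 blocks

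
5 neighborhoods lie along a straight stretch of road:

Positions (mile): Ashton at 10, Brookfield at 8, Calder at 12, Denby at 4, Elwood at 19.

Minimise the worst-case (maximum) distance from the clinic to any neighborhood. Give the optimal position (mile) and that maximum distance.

The 1-center on a line is the midpoint of the two extreme points: leftmost at 4, rightmost at 19.
Optimal location = (4 + 19)/2 = 11.5; maximum distance = (19 − 4)/2 = 7.5.

location 11.5, max distance 7.5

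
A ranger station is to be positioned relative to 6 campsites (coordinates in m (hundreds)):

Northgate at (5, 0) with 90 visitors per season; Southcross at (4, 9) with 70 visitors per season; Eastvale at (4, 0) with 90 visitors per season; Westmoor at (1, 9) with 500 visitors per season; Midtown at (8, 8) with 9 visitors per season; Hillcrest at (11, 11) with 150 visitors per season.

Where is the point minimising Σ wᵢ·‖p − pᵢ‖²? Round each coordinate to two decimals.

The minimiser of Σwᵢ‖p−pᵢ‖² is the weighted centroid p* = (Σwᵢpᵢ)/(Σwᵢ).
Σwᵢ = 909.
Σwᵢxᵢ = 90·5 + 70·4 + 90·4 + 500·1 + 9·8 + 150·11 = 3312.
Σwᵢyᵢ = 90·0 + 70·9 + 90·0 + 500·9 + 9·8 + 150·11 = 6852.
x* = 3312/909 = 3.64, y* = 6852/909 = 7.54.

(3.64, 7.54)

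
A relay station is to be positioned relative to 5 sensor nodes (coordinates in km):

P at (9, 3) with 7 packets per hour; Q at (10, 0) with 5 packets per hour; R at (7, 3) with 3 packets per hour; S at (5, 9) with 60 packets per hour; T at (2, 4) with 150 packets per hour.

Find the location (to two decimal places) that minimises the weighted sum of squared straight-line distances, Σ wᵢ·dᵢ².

(3.26, 5.20)

The minimiser of Σwᵢ‖p−pᵢ‖² is the weighted centroid p* = (Σwᵢpᵢ)/(Σwᵢ).
Σwᵢ = 225.
Σwᵢxᵢ = 7·9 + 5·10 + 3·7 + 60·5 + 150·2 = 734.
Σwᵢyᵢ = 7·3 + 5·0 + 3·3 + 60·9 + 150·4 = 1170.
x* = 734/225 = 3.26, y* = 1170/225 = 5.20.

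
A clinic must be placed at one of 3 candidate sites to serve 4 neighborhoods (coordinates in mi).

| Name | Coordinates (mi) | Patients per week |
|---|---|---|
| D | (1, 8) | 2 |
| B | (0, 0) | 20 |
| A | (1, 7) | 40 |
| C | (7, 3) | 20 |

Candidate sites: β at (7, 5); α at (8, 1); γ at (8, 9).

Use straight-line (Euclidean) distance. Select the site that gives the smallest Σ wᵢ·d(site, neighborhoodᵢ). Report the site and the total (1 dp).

Total weighted distance at each candidate:
  β (7, 5): total = 478.4
  α (8, 1): total = 594.5
  γ (8, 9): total = 667.8
Minimum is at β with total 478.4 mi.

β, total 478.4 mi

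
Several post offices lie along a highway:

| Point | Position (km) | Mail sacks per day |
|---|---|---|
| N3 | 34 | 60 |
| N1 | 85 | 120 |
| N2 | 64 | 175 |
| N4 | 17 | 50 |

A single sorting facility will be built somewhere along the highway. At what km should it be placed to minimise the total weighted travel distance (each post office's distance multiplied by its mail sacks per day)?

x = 64

For a sum of weighted absolute distances on a line, the optimum is the weighted median (not the mean). Total weight W = 405; half-weight = 202.5.
Sort by position and accumulate weight:
  km 17 (N4, w=50) → cum 50
  km 34 (N3, w=60) → cum 110
  km 64 (N2, w=175) → cum 285  ≥ 202.5 → median here
  km 85 (N1, w=120) → cum 405
Optimal location: km 64.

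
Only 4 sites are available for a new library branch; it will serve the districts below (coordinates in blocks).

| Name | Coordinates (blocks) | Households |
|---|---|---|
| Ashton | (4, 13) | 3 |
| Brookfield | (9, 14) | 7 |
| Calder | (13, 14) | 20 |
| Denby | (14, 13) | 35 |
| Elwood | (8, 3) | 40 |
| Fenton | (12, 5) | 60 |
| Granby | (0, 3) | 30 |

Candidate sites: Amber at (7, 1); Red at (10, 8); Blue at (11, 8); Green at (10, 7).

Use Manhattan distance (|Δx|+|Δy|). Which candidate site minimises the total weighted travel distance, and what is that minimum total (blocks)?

Total weighted distance at each candidate:
  Amber (7, 1): total = 2125
  Red (10, 8): total = 1607
  Blue (11, 8): total = 1572
  Green (10, 7): total = 1542
Minimum is at Green with total 1542 blocks.

Green, total 1542 blocks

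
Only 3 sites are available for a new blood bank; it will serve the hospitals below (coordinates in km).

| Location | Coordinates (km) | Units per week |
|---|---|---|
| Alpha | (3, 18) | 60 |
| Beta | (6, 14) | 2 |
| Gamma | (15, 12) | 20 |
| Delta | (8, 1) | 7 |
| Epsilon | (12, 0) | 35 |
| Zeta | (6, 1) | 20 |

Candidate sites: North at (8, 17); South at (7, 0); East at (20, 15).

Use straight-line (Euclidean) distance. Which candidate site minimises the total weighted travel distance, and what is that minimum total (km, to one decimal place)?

Total weighted distance at each candidate:
  North (8, 17): total = 1530.9
  South (7, 0): total = 1636.0
  East (20, 15): total = 2300.5
Minimum is at North with total 1530.9 km.

North, total 1530.9 km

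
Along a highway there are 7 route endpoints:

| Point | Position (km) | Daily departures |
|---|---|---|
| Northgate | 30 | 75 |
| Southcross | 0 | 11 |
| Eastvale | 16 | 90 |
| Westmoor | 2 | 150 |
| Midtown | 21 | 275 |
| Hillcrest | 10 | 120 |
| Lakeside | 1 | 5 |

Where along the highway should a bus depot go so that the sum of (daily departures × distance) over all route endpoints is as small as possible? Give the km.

x = 16

For a sum of weighted absolute distances on a line, the optimum is the weighted median (not the mean). Total weight W = 726; half-weight = 363.
Sort by position and accumulate weight:
  km 0 (Southcross, w=11) → cum 11
  km 1 (Lakeside, w=5) → cum 16
  km 2 (Westmoor, w=150) → cum 166
  km 10 (Hillcrest, w=120) → cum 286
  km 16 (Eastvale, w=90) → cum 376  ≥ 363 → median here
  km 21 (Midtown, w=275) → cum 651
  km 30 (Northgate, w=75) → cum 726
Optimal location: km 16.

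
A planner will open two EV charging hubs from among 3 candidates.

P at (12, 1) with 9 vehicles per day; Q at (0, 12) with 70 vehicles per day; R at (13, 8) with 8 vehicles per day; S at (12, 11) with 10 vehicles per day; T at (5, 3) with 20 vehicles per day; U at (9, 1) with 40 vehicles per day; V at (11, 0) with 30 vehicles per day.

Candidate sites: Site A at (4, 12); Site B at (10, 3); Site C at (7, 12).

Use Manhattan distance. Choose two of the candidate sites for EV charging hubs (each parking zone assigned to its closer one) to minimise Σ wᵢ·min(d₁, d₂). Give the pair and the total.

Evaluate every pair (each demand assigned to the nearer of the two):
  {Site A, Site B}: total = 810
  {Site B, Site C}: total = 990
  {Site A, Site C}: total = 1764
Best pair: {Site A, Site B} with total 810.

{Site A, Site B}, total 810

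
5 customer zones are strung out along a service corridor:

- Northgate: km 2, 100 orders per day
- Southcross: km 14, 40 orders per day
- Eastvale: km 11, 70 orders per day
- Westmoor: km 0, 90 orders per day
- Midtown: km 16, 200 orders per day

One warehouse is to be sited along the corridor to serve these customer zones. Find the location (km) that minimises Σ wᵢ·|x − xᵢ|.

x = 11

For a sum of weighted absolute distances on a line, the optimum is the weighted median (not the mean). Total weight W = 500; half-weight = 250.
Sort by position and accumulate weight:
  km 0 (Westmoor, w=90) → cum 90
  km 2 (Northgate, w=100) → cum 190
  km 11 (Eastvale, w=70) → cum 260  ≥ 250 → median here
  km 14 (Southcross, w=40) → cum 300
  km 16 (Midtown, w=200) → cum 500
Optimal location: km 11.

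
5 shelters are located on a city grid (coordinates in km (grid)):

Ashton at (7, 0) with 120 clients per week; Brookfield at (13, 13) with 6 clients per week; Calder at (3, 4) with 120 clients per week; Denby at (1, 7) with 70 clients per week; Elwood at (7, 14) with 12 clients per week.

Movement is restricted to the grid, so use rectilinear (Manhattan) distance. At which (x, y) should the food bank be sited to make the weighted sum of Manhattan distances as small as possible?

Manhattan distance separates: Σwᵢ(|x−xᵢ|+|y−yᵢ|) = Σwᵢ|x−xᵢ| + Σwᵢ|y−yᵢ|, so x and y are optimised independently as 1-D weighted medians.
Total weight W = 328; half = 164.
x-coordinate, sorted with cumulative weight:
  x=1 (Denby, w=70) cum 70
  x=3 (Calder, w=120) cum 190  ← median
  x=7 (Ashton, w=120) cum 310
  x=7 (Elwood, w=12) cum 322
  x=13 (Brookfield, w=6) cum 328
⇒ x* = 3
y-coordinate, sorted with cumulative weight:
  y=0 (Ashton, w=120) cum 120
  y=4 (Calder, w=120) cum 240  ← median
  y=7 (Denby, w=70) cum 310
  y=13 (Brookfield, w=6) cum 316
  y=14 (Elwood, w=12) cum 328
⇒ y* = 4

(3, 4)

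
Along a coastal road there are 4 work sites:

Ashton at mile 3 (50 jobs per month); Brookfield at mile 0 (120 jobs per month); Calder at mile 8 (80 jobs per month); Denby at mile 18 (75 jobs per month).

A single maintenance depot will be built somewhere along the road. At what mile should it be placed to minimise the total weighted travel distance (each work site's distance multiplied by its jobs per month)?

x = 3

For a sum of weighted absolute distances on a line, the optimum is the weighted median (not the mean). Total weight W = 325; half-weight = 162.5.
Sort by position and accumulate weight:
  mile 0 (Brookfield, w=120) → cum 120
  mile 3 (Ashton, w=50) → cum 170  ≥ 162.5 → median here
  mile 8 (Calder, w=80) → cum 250
  mile 18 (Denby, w=75) → cum 325
Optimal location: mile 3.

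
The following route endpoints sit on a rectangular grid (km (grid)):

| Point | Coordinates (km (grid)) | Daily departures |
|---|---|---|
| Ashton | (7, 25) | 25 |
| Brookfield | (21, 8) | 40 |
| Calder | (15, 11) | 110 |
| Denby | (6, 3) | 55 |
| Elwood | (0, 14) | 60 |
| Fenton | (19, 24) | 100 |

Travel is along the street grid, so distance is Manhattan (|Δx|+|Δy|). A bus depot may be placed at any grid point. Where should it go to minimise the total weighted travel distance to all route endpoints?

Manhattan distance separates: Σwᵢ(|x−xᵢ|+|y−yᵢ|) = Σwᵢ|x−xᵢ| + Σwᵢ|y−yᵢ|, so x and y are optimised independently as 1-D weighted medians.
Total weight W = 390; half = 195.
x-coordinate, sorted with cumulative weight:
  x=0 (Elwood, w=60) cum 60
  x=6 (Denby, w=55) cum 115
  x=7 (Ashton, w=25) cum 140
  x=15 (Calder, w=110) cum 250  ← median
  x=19 (Fenton, w=100) cum 350
  x=21 (Brookfield, w=40) cum 390
⇒ x* = 15
y-coordinate, sorted with cumulative weight:
  y=3 (Denby, w=55) cum 55
  y=8 (Brookfield, w=40) cum 95
  y=11 (Calder, w=110) cum 205  ← median
  y=14 (Elwood, w=60) cum 265
  y=24 (Fenton, w=100) cum 365
  y=25 (Ashton, w=25) cum 390
⇒ y* = 11

(15, 11)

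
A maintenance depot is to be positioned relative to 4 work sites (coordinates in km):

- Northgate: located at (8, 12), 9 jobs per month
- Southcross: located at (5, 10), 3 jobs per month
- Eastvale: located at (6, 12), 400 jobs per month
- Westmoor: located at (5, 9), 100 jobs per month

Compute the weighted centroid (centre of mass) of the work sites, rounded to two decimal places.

(5.83, 11.40)

The minimiser of Σwᵢ‖p−pᵢ‖² is the weighted centroid p* = (Σwᵢpᵢ)/(Σwᵢ).
Σwᵢ = 512.
Σwᵢxᵢ = 9·8 + 3·5 + 400·6 + 100·5 = 2987.
Σwᵢyᵢ = 9·12 + 3·10 + 400·12 + 100·9 = 5838.
x* = 2987/512 = 5.83, y* = 5838/512 = 11.40.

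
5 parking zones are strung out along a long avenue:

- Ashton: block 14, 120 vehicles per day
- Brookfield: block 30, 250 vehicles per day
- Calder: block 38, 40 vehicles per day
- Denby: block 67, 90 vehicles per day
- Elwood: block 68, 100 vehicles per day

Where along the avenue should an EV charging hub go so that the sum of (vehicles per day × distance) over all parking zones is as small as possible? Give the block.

x = 30

For a sum of weighted absolute distances on a line, the optimum is the weighted median (not the mean). Total weight W = 600; half-weight = 300.
Sort by position and accumulate weight:
  block 14 (Ashton, w=120) → cum 120
  block 30 (Brookfield, w=250) → cum 370  ≥ 300 → median here
  block 38 (Calder, w=40) → cum 410
  block 67 (Denby, w=90) → cum 500
  block 68 (Elwood, w=100) → cum 600
Optimal location: block 30.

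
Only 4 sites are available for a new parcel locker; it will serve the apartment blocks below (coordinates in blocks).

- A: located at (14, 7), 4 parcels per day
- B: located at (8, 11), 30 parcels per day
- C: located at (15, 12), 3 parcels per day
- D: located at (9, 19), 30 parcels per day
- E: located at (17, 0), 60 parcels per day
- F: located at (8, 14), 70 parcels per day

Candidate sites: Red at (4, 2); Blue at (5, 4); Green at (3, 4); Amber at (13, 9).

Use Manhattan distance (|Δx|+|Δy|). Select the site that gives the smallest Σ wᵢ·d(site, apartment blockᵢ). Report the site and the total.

Total weighted distance at each candidate:
  Red (4, 2): total = 3193
  Blue (5, 4): total = 2842
  Green (3, 4): total = 3236
  Amber (13, 9): total = 2137
Minimum is at Amber with total 2137 blocks.

Amber, total 2137 blocks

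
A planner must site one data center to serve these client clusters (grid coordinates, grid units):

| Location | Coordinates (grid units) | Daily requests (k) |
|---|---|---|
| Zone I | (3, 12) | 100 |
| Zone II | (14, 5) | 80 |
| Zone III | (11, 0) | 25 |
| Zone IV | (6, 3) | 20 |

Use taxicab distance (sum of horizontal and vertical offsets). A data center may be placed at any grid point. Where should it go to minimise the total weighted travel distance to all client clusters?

(6, 5)

Manhattan distance separates: Σwᵢ(|x−xᵢ|+|y−yᵢ|) = Σwᵢ|x−xᵢ| + Σwᵢ|y−yᵢ|, so x and y are optimised independently as 1-D weighted medians.
Total weight W = 225; half = 112.5.
x-coordinate, sorted with cumulative weight:
  x=3 (Zone I, w=100) cum 100
  x=6 (Zone IV, w=20) cum 120  ← median
  x=11 (Zone III, w=25) cum 145
  x=14 (Zone II, w=80) cum 225
⇒ x* = 6
y-coordinate, sorted with cumulative weight:
  y=0 (Zone III, w=25) cum 25
  y=3 (Zone IV, w=20) cum 45
  y=5 (Zone II, w=80) cum 125  ← median
  y=12 (Zone I, w=100) cum 225
⇒ y* = 5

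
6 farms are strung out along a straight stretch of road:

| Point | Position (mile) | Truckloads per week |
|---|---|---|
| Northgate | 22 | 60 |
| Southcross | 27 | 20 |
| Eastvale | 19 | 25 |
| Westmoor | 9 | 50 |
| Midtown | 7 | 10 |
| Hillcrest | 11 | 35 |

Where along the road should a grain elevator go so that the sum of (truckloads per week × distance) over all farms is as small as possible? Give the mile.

For a sum of weighted absolute distances on a line, the optimum is the weighted median (not the mean). Total weight W = 200; half-weight = 100.
Sort by position and accumulate weight:
  mile 7 (Midtown, w=10) → cum 10
  mile 9 (Westmoor, w=50) → cum 60
  mile 11 (Hillcrest, w=35) → cum 95
  mile 19 (Eastvale, w=25) → cum 120  ≥ 100 → median here
  mile 22 (Northgate, w=60) → cum 180
  mile 27 (Southcross, w=20) → cum 200
Optimal location: mile 19.

x = 19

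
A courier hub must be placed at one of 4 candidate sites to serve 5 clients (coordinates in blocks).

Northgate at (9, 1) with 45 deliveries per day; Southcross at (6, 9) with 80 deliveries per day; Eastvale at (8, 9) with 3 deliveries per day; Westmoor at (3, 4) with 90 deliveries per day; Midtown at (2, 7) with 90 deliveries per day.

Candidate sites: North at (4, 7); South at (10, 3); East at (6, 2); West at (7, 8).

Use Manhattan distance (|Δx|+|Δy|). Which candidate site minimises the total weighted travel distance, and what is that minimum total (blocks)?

North, total 1373 blocks

Total weighted distance at each candidate:
  North (4, 7): total = 1373
  South (10, 3): total = 2759
  East (6, 2): total = 2027
  West (7, 8): total = 1831
Minimum is at North with total 1373 blocks.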